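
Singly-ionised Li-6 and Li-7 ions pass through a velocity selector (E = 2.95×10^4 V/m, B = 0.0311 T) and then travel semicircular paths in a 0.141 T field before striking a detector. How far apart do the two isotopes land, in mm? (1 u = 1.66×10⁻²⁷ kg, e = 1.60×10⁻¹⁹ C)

Δd ≈ 140 mm

Both emerge at v = E/B₁ = 9.49×10^5 m/s.
r = mv/(qB₂), so r₁ = 0.4188 m and r₂ = 0.4886 m, giving Δr = 0.0698 m.
After a semicircle each ion lands a diameter 2r from the entry slit, so the separation is 2Δr = 0.140 m.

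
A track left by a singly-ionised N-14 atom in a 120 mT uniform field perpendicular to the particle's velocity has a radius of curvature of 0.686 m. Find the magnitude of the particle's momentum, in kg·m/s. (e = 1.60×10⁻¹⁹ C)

Since qvB = mv²/r, the momentum p = mv = qBr.
p = (1×1.60×10^-19)(0.120)(0.686) = 1.32×10^-20 kg·m/s.

p ≈ 1.32×10^-20 kg·m/s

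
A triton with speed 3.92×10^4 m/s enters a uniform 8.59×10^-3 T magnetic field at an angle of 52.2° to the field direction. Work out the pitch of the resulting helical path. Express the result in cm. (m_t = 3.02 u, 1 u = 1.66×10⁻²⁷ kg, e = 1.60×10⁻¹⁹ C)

pitch ≈ 55.1 cm

The velocity component along B is v∥ = v cos52.2° = 2.40×10^4 m/s.
The cyclotron period T = 2πm/(qB) = 2.29×10^-5 s is set by m, q, B alone.
Pitch = v∥·T = (2.40×10^4)(2.29×10^-5) = 0.551 m.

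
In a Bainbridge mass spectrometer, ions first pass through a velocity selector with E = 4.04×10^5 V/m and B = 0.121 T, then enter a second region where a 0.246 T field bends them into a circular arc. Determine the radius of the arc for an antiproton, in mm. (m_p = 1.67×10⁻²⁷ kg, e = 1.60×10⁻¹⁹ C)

r ≈ 142 mm

The selector passes v = E/B = 4.04×10^5/0.121 = 3.34×10^6 m/s.
In the deflection region, r = mv/(qB₂) = (1.67×10^-27)(3.34×10^6) / [(1×1.60×10^-19)(0.246)] = 0.142 m.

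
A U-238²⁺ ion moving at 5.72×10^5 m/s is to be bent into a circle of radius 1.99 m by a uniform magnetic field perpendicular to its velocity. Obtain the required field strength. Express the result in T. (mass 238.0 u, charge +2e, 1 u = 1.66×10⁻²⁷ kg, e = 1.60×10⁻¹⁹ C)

B ≈ 0.355 T

qvB = mv²/r gives B = mv/(qr).
B = (3.95×10^-25)(5.72×10^5) / [(2×1.60×10^-19)(1.99)] = 0.355 T.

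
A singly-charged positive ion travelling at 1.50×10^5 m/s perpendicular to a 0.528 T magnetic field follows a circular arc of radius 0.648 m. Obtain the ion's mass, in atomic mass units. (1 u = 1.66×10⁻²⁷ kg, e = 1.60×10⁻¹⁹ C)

m ≈ 220 u

qvB = mv²/r ⇒ m = qBr/v.
m = (1×1.60×10^-19)(0.528)(0.648) / (1.50×10^5) = 3.65×10^-25 kg = 220 u.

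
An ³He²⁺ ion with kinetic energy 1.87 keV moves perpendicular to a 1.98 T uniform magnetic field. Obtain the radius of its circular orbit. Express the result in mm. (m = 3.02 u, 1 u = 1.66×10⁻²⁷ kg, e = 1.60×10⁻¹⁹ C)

r ≈ 2.73 mm

Convert the energy: K = 1.87 keV = 2.99×10^-16 J.
v = √(2K/m) = √(2·2.99×10^-16/5.01×10^-27) = 3.45×10^5 m/s.
r = mv/(qB) = (5.01×10^-27)(3.45×10^5) / [(2×1.60×10^-19)(1.98)] = 2.73×10^-3 m.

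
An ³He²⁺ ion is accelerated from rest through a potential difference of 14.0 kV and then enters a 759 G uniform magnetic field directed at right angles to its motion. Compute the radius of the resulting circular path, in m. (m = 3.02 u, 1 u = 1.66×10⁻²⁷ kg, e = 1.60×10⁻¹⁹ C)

The kinetic energy gained is K = qV = (2×1.60×10^-19)(1.40×10^4) = 4.48×10^-15 J.
v = √(2K/m) = 1.34×10^6 m/s.
r = mv/(qB) = (5.01×10^-27)(1.34×10^6) / [(2×1.60×10^-19)(0.0759)] = 0.276 m.

r ≈ 0.276 m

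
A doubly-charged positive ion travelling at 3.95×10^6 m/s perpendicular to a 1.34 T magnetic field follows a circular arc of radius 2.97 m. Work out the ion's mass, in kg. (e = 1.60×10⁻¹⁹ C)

qvB = mv²/r ⇒ m = qBr/v.
m = (2×1.60×10^-19)(1.34)(2.97) / (3.95×10^6) = 3.22×10^-25 kg.

m ≈ 3.22×10^-25 kg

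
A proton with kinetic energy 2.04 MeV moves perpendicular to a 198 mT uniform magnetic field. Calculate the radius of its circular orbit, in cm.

r ≈ 104 cm

Convert the energy: K = 2.04 MeV = 3.26×10^-13 J.
v = √(2K/m) = √(2·3.26×10^-13/1.67×10^-27) = 1.98×10^7 m/s.
r = mv/(qB) = (1.67×10^-27)(1.98×10^7) / [(1×1.60×10^-19)(0.198)] = 1.04 m.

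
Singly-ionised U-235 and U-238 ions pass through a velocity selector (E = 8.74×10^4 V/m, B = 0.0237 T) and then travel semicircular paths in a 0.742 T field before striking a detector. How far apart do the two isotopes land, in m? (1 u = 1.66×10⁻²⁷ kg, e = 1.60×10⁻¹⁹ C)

Δd ≈ 0.309 m

Both emerge at v = E/B₁ = 3.69×10^6 m/s.
r = mv/(qB₂), so r₁ = 12.118 m and r₂ = 12.272 m, giving Δr = 0.155 m.
After a semicircle each ion lands a diameter 2r from the entry slit, so the separation is 2Δr = 0.309 m.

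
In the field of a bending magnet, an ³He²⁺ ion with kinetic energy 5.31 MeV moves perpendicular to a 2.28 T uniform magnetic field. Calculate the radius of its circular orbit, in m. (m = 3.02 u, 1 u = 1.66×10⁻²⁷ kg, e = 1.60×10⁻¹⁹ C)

r ≈ 0.127 m

Convert the energy: K = 5.31 MeV = 8.50×10^-13 J.
v = √(2K/m) = √(2·8.50×10^-13/5.01×10^-27) = 1.84×10^7 m/s.
r = mv/(qB) = (5.01×10^-27)(1.84×10^7) / [(2×1.60×10^-19)(2.28)] = 0.127 m.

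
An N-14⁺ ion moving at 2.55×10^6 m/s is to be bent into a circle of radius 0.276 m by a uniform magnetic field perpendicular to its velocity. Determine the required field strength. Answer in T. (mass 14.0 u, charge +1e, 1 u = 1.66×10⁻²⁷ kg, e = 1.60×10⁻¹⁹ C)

B ≈ 1.34 T

qvB = mv²/r gives B = mv/(qr).
B = (2.32×10^-26)(2.55×10^6) / [(1×1.60×10^-19)(0.276)] = 1.34 T.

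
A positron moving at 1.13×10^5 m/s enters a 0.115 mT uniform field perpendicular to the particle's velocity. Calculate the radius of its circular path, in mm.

r ≈ 5.59 mm

The magnetic force provides the centripetal force: qvB = mv²/r, so r = mv/(qB).
r = (9.11×10^-31 kg)(1.13×10^5 m/s) / [(1×1.60×10^-19 C)(1.15×10^-4 T)] = 5.59×10^-3 m.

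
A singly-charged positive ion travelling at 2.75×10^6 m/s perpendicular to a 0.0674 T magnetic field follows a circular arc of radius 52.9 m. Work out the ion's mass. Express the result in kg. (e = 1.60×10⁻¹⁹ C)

m ≈ 2.07×10^-25 kg

qvB = mv²/r ⇒ m = qBr/v.
m = (1×1.60×10^-19)(0.0674)(52.9) / (2.75×10^6) = 2.07×10^-25 kg.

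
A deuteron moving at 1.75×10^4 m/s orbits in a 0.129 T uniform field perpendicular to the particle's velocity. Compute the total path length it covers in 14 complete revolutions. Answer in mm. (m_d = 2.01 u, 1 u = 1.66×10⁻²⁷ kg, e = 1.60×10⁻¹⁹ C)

L ≈ 249 mm

r = mv/(qB) = 2.83×10^-3 m, so one revolution covers 2πr = 0.0178 m.
In 14 revolutions: L = 14·2πr = 0.249 m.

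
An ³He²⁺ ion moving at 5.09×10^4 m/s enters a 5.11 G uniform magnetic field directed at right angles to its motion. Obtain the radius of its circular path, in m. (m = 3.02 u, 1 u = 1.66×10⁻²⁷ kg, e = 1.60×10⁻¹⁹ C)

The magnetic force provides the centripetal force: qvB = mv²/r, so r = mv/(qB).
r = (5.01×10^-27 kg)(5.09×10^4 m/s) / [(2×1.60×10^-19 C)(5.11×10^-4 T)] = 1.56 m.

r ≈ 1.56 m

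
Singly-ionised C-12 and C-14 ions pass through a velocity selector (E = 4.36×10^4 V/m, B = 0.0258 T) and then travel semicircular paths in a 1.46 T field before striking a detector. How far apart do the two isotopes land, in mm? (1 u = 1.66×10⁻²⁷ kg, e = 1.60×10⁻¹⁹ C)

Both emerge at v = E/B₁ = 1.69×10^6 m/s.
r = mv/(qB₂), so r₁ = 0.1441 m and r₂ = 0.1681 m, giving Δr = 0.0240 m.
After a semicircle each ion lands a diameter 2r from the entry slit, so the separation is 2Δr = 0.0480 m.

Δd ≈ 48.0 mm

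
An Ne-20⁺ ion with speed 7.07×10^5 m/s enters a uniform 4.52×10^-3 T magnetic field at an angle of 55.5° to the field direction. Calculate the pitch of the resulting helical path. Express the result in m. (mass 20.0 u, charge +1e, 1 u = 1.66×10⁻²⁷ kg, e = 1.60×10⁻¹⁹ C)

The velocity component along B is v∥ = v cos55.5° = 4.00×10^5 m/s.
The cyclotron period T = 2πm/(qB) = 2.88×10^-4 s is set by m, q, B alone.
Pitch = v∥·T = (4.00×10^5)(2.88×10^-4) = 116 m.

pitch ≈ 116 m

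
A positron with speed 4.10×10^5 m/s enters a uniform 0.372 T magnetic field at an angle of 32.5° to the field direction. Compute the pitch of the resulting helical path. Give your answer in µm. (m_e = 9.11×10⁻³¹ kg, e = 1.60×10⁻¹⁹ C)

pitch ≈ 33.3 µm

The velocity component along B is v∥ = v cos32.5° = 3.46×10^5 m/s.
The cyclotron period T = 2πm/(qB) = 9.62×10^-11 s is set by m, q, B alone.
Pitch = v∥·T = (3.46×10^5)(9.62×10^-11) = 3.33×10^-5 m.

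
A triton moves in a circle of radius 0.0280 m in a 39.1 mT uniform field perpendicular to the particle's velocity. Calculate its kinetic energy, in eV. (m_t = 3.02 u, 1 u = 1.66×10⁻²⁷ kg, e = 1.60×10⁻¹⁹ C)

K ≈ 19.1 eV

v = qBr/m = (1×1.60×10^-19)(0.0391)(0.0280) / (5.01×10^-27) = 3.49×10^4 m/s.
K = ½mv² = 0.5·(5.01×10^-27)·(3.49×10^4)² = 3.06×10^-18 J = 19.1 eV.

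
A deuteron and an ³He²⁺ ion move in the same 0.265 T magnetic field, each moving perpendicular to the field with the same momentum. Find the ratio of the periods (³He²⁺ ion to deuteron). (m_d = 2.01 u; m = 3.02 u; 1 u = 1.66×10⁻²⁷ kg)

T = 2πm/(qB) is independent of speed, so T₂/T₁ = (m₂/q₂)/(m₁/q₁).
T_{³He²⁺ ion}/T_{deuteron} = (5.01×10^-27/2e) / (3.34×10^-27/1e) = 0.751.

ratio ≈ 0.751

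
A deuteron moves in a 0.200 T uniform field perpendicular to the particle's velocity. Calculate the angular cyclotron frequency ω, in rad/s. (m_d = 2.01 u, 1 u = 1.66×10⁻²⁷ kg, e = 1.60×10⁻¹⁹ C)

ω ≈ 9.59×10^6 rad/s

ω = qB/m = (1×1.60×10^-19)(0.200) / (3.34×10^-27) = 9.59×10^6 rad/s.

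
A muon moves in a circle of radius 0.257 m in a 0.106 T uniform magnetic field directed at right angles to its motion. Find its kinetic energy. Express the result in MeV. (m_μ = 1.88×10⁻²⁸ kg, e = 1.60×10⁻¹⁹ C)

K ≈ 0.316 MeV

v = qBr/m = (1×1.60×10^-19)(0.106)(0.257) / (1.88×10^-28) = 2.32×10^7 m/s.
K = ½mv² = 0.5·(1.88×10^-28)·(2.32×10^7)² = 5.05×10^-14 J = 0.316 MeV.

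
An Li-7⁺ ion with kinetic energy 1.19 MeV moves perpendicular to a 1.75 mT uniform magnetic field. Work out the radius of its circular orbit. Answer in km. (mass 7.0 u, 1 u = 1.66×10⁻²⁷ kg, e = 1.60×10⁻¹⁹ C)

r ≈ 0.238 km

Convert the energy: K = 1.19 MeV = 1.90×10^-13 J.
v = √(2K/m) = √(2·1.90×10^-13/1.16×10^-26) = 5.72×10^6 m/s.
r = mv/(qB) = (1.16×10^-26)(5.72×10^6) / [(1×1.60×10^-19)(1.75×10^-3)] = 238 m.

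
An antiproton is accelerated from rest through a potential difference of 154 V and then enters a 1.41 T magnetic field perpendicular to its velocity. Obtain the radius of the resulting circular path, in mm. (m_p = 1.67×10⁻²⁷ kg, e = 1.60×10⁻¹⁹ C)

The kinetic energy gained is K = qV = (1×1.60×10^-19)(154) = 2.46×10^-17 J.
v = √(2K/m) = 1.72×10^5 m/s.
r = mv/(qB) = (1.67×10^-27)(1.72×10^5) / [(1×1.60×10^-19)(1.41)] = 1.27×10^-3 m.

r ≈ 1.27 mm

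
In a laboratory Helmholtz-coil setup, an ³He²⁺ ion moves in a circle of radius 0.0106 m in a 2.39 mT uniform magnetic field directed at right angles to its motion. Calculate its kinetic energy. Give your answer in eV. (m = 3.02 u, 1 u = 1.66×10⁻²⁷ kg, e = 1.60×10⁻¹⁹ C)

K ≈ 0.0410 eV

v = qBr/m = (2×1.60×10^-19)(2.39×10^-3)(0.0106) / (5.01×10^-27) = 1620 m/s.
K = ½mv² = 0.5·(5.01×10^-27)·(1620)² = 6.55×10^-21 J = 0.0410 eV.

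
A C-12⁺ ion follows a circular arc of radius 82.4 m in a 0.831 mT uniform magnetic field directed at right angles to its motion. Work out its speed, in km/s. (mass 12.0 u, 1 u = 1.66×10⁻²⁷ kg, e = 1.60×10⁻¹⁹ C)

From qvB = mv²/r, v = qBr/m.
v = (1×1.60×10^-19)(8.31×10^-4)(82.4) / (1.99×10^-26) = 5.50×10^5 m/s.

v ≈ 550 km/s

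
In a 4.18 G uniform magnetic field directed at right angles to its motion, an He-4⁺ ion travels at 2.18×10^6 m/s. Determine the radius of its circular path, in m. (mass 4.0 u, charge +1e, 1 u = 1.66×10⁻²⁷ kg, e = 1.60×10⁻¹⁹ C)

r ≈ 216 m

The magnetic force provides the centripetal force: qvB = mv²/r, so r = mv/(qB).
r = (6.64×10^-27 kg)(2.18×10^6 m/s) / [(1×1.60×10^-19 C)(4.18×10^-4 T)] = 216 m.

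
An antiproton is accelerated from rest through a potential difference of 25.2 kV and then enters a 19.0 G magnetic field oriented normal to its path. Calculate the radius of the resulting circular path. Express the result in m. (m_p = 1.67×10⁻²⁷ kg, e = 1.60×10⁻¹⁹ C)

r ≈ 12.1 m

The kinetic energy gained is K = qV = (1×1.60×10^-19)(2.52×10^4) = 4.03×10^-15 J.
v = √(2K/m) = 2.20×10^6 m/s.
r = mv/(qB) = (1.67×10^-27)(2.20×10^6) / [(1×1.60×10^-19)(1.90×10^-3)] = 12.1 m.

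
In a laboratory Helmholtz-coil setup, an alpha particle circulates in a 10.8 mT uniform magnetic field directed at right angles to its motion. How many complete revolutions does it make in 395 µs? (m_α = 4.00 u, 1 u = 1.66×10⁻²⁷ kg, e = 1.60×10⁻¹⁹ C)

T = 2πm/(qB) = 2π(6.64×10^-27) / [(2×1.60×10^-19)(0.0108)] = 1.2072×10^-5 s.
N = t/T = 3.95×10^-4 / 1.2072×10^-5 ≈ 32.72, so 32 complete revolutions.

N = 32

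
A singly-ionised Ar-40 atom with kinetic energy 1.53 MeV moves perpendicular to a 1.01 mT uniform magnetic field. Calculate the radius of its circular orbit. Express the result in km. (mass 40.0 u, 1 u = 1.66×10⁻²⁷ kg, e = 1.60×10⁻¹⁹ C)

r ≈ 1.12 km

Convert the energy: K = 1.53 MeV = 2.45×10^-13 J.
v = √(2K/m) = √(2·2.45×10^-13/6.64×10^-26) = 2.72×10^6 m/s.
r = mv/(qB) = (6.64×10^-26)(2.72×10^6) / [(1×1.60×10^-19)(1.01×10^-3)] = 1120 m.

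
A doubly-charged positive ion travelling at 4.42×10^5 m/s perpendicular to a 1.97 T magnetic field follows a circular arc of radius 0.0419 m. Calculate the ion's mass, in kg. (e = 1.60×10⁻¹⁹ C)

qvB = mv²/r ⇒ m = qBr/v.
m = (2×1.60×10^-19)(1.97)(0.0419) / (4.42×10^5) = 5.98×10^-26 kg.

m ≈ 5.98×10^-26 kg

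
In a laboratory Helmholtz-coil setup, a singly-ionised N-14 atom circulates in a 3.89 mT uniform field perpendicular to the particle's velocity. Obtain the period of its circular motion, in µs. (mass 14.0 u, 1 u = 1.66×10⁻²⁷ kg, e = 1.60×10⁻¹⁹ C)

T ≈ 235 µs

The cyclotron period is independent of speed: T = 2πm/(qB).
T = 2π(2.32×10^-26) / [(1×1.60×10^-19)(3.89×10^-3)] = 2.35×10^-4 s.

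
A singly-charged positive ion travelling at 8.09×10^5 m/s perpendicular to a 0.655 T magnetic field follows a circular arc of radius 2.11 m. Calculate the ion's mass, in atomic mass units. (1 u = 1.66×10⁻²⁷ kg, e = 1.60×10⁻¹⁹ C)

m ≈ 165 u

qvB = mv²/r ⇒ m = qBr/v.
m = (1×1.60×10^-19)(0.655)(2.11) / (8.09×10^5) = 2.73×10^-25 kg = 165 u.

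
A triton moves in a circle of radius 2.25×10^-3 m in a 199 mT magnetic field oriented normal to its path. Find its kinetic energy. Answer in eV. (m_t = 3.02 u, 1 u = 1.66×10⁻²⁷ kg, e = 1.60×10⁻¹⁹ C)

v = qBr/m = (1×1.60×10^-19)(0.199)(2.25×10^-3) / (5.01×10^-27) = 1.43×10^4 m/s.
K = ½mv² = 0.5·(5.01×10^-27)·(1.43×10^4)² = 5.12×10^-19 J = 3.20 eV.

K ≈ 3.20 eV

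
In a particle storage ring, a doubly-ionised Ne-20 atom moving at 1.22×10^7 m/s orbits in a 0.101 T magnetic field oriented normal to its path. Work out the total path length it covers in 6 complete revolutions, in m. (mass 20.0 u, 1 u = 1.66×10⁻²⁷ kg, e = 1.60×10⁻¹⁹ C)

r = mv/(qB) = 12.5 m, so one revolution covers 2πr = 78.7 m.
In 6 revolutions: L = 6·2πr = 472 m.

L ≈ 472 m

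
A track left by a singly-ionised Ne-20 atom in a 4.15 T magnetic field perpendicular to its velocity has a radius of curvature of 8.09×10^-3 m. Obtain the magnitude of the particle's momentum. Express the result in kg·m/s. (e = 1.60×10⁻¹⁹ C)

Since qvB = mv²/r, the momentum p = mv = qBr.
p = (1×1.60×10^-19)(4.15)(8.09×10^-3) = 5.37×10^-21 kg·m/s.

p ≈ 5.37×10^-21 kg·m/s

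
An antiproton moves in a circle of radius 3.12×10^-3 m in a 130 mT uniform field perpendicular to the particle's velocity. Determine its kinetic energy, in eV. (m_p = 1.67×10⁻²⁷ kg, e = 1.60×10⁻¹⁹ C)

v = qBr/m = (1×1.60×10^-19)(0.130)(3.12×10^-3) / (1.67×10^-27) = 3.89×10^4 m/s.
K = ½mv² = 0.5·(1.67×10^-27)·(3.89×10^4)² = 1.26×10^-18 J = 7.88 eV.

K ≈ 7.88 eV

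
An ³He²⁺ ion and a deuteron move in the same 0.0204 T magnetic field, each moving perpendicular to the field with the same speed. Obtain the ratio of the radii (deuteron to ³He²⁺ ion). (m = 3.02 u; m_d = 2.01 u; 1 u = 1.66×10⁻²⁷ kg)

ratio ≈ 1.33

r = mv/(qB) ⇒ at equal v, r ∝ m/q.
r_{deuteron}/r_{³He²⁺ ion} = 1.33.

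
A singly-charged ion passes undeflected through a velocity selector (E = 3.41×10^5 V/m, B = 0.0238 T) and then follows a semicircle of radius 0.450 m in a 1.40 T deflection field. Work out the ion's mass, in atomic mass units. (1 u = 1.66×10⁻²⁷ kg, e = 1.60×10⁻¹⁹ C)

v = E/B₁ = 1.43×10^7 m/s.
From r = mv/(qB₂), m = qB₂r/v = (1×1.60×10^-19)(1.40)(0.450) / (1.43×10^7) = 7.04×10^-27 kg.
In atomic mass units: m = 7.04×10^-27 / 1.66×10^-27 = 4.24 u.

m ≈ 4.24 u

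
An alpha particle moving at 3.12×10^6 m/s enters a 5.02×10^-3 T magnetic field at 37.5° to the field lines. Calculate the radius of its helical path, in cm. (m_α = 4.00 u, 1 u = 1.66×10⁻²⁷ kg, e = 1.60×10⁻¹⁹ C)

r ≈ 785 cm

Only the perpendicular component v⊥ = v sin37.5° = 1.90×10^6 m/s is bent by the field.
r = m v⊥ /(qB) = (6.64×10^-27)(1.90×10^6) / [(2×1.60×10^-19)(5.02×10^-3)] = 7.85 m.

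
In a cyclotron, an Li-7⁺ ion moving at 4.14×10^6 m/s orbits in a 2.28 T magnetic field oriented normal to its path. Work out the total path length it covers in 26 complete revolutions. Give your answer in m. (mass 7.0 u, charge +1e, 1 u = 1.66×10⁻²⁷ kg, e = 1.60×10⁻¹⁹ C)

L ≈ 21.5 m

r = mv/(qB) = 0.132 m, so one revolution covers 2πr = 0.829 m.
In 26 revolutions: L = 26·2πr = 21.5 m.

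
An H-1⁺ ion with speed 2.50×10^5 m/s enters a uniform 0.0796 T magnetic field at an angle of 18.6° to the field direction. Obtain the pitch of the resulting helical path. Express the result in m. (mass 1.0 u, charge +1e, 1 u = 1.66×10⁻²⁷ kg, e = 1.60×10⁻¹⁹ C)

The velocity component along B is v∥ = v cos18.6° = 2.37×10^5 m/s.
The cyclotron period T = 2πm/(qB) = 8.19×10^-7 s is set by m, q, B alone.
Pitch = v∥·T = (2.37×10^5)(8.19×10^-7) = 0.194 m.

pitch ≈ 0.194 m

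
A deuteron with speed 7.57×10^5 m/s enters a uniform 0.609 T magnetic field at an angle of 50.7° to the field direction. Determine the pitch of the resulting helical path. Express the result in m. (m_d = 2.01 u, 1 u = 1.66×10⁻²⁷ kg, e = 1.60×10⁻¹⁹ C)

The velocity component along B is v∥ = v cos50.7° = 4.79×10^5 m/s.
The cyclotron period T = 2πm/(qB) = 2.15×10^-7 s is set by m, q, B alone.
Pitch = v∥·T = (4.79×10^5)(2.15×10^-7) = 0.103 m.

pitch ≈ 0.103 m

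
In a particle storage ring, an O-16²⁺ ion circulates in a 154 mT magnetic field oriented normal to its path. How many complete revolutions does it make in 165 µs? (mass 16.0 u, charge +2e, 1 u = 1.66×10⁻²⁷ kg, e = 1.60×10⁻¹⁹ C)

T = 2πm/(qB) = 2π(2.656×10^-26) / [(2×1.60×10^-19)(0.154)] = 3.3864×10^-6 s.
N = t/T = 1.65×10^-4 / 3.3864×10^-6 ≈ 48.72, so 48 complete revolutions.

N = 48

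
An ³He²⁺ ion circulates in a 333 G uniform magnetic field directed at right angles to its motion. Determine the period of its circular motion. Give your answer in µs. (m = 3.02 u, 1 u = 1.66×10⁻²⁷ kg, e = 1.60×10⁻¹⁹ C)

The cyclotron period is independent of speed: T = 2πm/(qB).
T = 2π(5.01×10^-27) / [(2×1.60×10^-19)(0.0333)] = 2.96×10^-6 s.

T ≈ 2.96 µs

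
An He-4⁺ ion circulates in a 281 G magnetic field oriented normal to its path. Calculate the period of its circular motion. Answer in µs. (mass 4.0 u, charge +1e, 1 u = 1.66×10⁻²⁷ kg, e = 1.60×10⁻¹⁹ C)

T ≈ 9.28 µs

The cyclotron period is independent of speed: T = 2πm/(qB).
T = 2π(6.64×10^-27) / [(1×1.60×10^-19)(0.0281)] = 9.28×10^-6 s.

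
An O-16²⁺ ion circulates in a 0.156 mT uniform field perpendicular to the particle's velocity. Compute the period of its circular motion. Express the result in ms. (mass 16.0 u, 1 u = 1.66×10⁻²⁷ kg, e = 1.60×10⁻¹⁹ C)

T ≈ 3.34 ms

The cyclotron period is independent of speed: T = 2πm/(qB).
T = 2π(2.66×10^-26) / [(2×1.60×10^-19)(1.56×10^-4)] = 3.34×10^-3 s.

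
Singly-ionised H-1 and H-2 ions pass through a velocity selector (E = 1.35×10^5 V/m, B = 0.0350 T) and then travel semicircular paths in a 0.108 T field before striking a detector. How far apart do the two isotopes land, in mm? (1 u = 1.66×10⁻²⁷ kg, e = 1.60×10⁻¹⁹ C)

Both emerge at v = E/B₁ = 3.86×10^6 m/s.
r = mv/(qB₂), so r₁ = 0.371 m and r₂ = 0.741 m, giving Δr = 0.371 m.
After a semicircle each ion lands a diameter 2r from the entry slit, so the separation is 2Δr = 0.741 m.

Δd ≈ 741 mm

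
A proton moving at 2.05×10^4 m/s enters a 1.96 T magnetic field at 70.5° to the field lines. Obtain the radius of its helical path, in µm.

Only the perpendicular component v⊥ = v sin70.5° = 1.93×10^4 m/s is bent by the field.
r = m v⊥ /(qB) = (1.67×10^-27)(1.93×10^4) / [(1×1.60×10^-19)(1.96)] = 1.03×10^-4 m.

r ≈ 103 µm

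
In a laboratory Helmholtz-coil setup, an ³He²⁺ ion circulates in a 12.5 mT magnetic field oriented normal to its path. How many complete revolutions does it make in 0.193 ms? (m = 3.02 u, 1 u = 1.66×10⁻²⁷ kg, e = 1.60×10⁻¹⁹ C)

T = 2πm/(qB) = 2π(5.0132×10^-27) / [(2×1.60×10^-19)(0.0125)] = 7.8747×10^-6 s.
N = t/T = 1.93×10^-4 / 7.8747×10^-6 ≈ 24.51, so 24 complete revolutions.

N = 24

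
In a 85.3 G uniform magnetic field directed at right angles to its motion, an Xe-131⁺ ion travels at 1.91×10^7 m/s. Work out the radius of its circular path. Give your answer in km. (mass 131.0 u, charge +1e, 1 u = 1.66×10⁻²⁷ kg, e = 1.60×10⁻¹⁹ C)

The magnetic force provides the centripetal force: qvB = mv²/r, so r = mv/(qB).
r = (2.17×10^-25 kg)(1.91×10^7 m/s) / [(1×1.60×10^-19 C)(8.53×10^-3 T)] = 3040 m.

r ≈ 3.04 km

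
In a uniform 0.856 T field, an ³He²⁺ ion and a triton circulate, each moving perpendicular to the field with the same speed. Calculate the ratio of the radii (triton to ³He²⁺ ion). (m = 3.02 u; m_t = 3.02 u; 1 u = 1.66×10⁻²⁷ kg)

r = mv/(qB) ⇒ at equal v, r ∝ m/q.
r_{triton}/r_{³He²⁺ ion} = 2.00.

ratio ≈ 2.00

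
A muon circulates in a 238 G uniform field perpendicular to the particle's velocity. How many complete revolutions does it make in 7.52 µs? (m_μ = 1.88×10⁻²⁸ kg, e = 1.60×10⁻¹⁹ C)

T = 2πm/(qB) = 2π(1.88×10^-28) / [(1×1.60×10^-19)(0.0238)] = 3.1020×10^-7 s.
N = t/T = 7.52×10^-6 / 3.1020×10^-7 ≈ 24.24, so 24 complete revolutions.

N = 24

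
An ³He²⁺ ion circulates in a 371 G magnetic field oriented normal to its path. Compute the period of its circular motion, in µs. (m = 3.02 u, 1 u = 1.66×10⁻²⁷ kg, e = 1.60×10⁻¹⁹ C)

The cyclotron period is independent of speed: T = 2πm/(qB).
T = 2π(5.01×10^-27) / [(2×1.60×10^-19)(0.0371)] = 2.65×10^-6 s.

T ≈ 2.65 µs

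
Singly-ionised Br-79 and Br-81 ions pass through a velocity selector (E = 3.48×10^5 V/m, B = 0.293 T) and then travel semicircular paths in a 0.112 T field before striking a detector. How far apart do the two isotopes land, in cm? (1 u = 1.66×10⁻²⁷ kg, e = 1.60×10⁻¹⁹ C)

Δd ≈ 44.0 cm

Both emerge at v = E/B₁ = 1.19×10^6 m/s.
r = mv/(qB₂), so r₁ = 8.692 m and r₂ = 8.912 m, giving Δr = 0.220 m.
After a semicircle each ion lands a diameter 2r from the entry slit, so the separation is 2Δr = 0.440 m.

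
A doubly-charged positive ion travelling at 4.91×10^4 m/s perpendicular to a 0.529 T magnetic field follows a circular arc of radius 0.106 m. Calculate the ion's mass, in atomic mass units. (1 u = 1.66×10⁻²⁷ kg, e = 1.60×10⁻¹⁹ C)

m ≈ 220 u

qvB = mv²/r ⇒ m = qBr/v.
m = (2×1.60×10^-19)(0.529)(0.106) / (4.91×10^4) = 3.65×10^-25 kg = 220 u.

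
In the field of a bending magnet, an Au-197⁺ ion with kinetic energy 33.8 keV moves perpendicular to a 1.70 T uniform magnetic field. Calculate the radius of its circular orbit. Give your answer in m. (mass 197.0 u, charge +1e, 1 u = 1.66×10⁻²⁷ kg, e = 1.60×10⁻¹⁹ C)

Convert the energy: K = 33.8 keV = 5.41×10^-15 J.
v = √(2K/m) = √(2·5.41×10^-15/3.27×10^-25) = 1.82×10^5 m/s.
r = mv/(qB) = (3.27×10^-25)(1.82×10^5) / [(1×1.60×10^-19)(1.70)] = 0.219 m.

r ≈ 0.219 m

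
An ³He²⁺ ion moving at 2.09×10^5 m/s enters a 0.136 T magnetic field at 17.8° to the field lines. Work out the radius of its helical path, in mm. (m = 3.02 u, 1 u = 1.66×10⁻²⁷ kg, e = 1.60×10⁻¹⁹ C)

r ≈ 7.36 mm

Only the perpendicular component v⊥ = v sin17.8° = 6.39×10^4 m/s is bent by the field.
r = m v⊥ /(qB) = (5.01×10^-27)(6.39×10^4) / [(2×1.60×10^-19)(0.136)] = 7.36×10^-3 m.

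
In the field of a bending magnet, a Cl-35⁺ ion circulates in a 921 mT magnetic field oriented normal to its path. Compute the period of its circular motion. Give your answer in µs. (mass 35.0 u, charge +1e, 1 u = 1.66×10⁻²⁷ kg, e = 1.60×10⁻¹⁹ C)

T ≈ 2.48 µs

The cyclotron period is independent of speed: T = 2πm/(qB).
T = 2π(5.81×10^-26) / [(1×1.60×10^-19)(0.921)] = 2.48×10^-6 s.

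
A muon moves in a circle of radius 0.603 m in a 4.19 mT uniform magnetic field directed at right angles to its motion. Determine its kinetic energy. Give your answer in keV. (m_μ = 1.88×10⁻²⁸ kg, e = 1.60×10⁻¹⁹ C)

K ≈ 2.72 keV

v = qBr/m = (1×1.60×10^-19)(4.19×10^-3)(0.603) / (1.88×10^-28) = 2.15×10^6 m/s.
K = ½mv² = 0.5·(1.88×10^-28)·(2.15×10^6)² = 4.35×10^-16 J = 2.72 keV.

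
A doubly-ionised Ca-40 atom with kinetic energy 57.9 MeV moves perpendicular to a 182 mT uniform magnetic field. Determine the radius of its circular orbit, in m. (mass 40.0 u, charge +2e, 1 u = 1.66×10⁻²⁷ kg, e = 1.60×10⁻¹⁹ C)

Convert the energy: K = 57.9 MeV = 9.26×10^-12 J.
v = √(2K/m) = √(2·9.26×10^-12/6.64×10^-26) = 1.67×10^7 m/s.
r = mv/(qB) = (6.64×10^-26)(1.67×10^7) / [(2×1.60×10^-19)(0.182)] = 19.0 m.

r ≈ 19.0 m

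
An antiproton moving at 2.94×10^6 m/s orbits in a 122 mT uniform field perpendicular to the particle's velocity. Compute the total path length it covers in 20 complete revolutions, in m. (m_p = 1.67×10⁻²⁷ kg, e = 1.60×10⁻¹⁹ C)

L ≈ 31.6 m

r = mv/(qB) = 0.252 m, so one revolution covers 2πr = 1.58 m.
In 20 revolutions: L = 20·2πr = 31.6 m.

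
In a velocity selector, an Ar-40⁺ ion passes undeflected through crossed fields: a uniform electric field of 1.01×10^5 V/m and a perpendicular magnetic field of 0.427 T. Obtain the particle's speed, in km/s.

For zero net force, qE = qvB, so v = E/B.
v = (1.01×10^5) / (0.427) = 2.37×10^5 m/s.

v ≈ 237 km/s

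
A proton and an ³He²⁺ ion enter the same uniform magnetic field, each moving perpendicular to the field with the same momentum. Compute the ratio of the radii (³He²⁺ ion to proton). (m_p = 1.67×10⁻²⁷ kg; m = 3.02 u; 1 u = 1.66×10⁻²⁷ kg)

ratio ≈ 0.500

r = p/(qB) ⇒ at equal p, r ∝ 1/q.
r_{³He²⁺ ion}/r_{proton} = 0.500.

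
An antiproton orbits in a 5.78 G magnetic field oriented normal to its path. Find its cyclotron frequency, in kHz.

f = qB/(2πm) = (1×1.60×10^-19)(5.78×10^-4) / [2π(1.67×10^-27)] = 8810 Hz.

f ≈ 8.81 kHz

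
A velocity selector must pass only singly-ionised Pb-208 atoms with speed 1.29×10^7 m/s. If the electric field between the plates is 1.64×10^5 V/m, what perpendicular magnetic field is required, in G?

qE = qvB ⇒ B = E/v = (1.64×10^5) / (1.29×10^7) = 0.0127 T.

B ≈ 127 G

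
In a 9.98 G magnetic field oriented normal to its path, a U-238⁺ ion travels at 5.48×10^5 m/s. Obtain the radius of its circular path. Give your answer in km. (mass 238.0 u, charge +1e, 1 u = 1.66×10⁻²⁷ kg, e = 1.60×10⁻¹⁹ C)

The magnetic force provides the centripetal force: qvB = mv²/r, so r = mv/(qB).
r = (3.95×10^-25 kg)(5.48×10^5 m/s) / [(1×1.60×10^-19 C)(9.98×10^-4 T)] = 1360 m.

r ≈ 1.36 km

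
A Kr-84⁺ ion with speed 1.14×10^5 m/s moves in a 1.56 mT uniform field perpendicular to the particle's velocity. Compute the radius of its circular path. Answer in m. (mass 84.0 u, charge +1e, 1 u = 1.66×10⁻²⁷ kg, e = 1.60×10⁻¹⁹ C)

The magnetic force provides the centripetal force: qvB = mv²/r, so r = mv/(qB).
r = (1.39×10^-25 kg)(1.14×10^5 m/s) / [(1×1.60×10^-19 C)(1.56×10^-3 T)] = 63.7 m.

r ≈ 63.7 m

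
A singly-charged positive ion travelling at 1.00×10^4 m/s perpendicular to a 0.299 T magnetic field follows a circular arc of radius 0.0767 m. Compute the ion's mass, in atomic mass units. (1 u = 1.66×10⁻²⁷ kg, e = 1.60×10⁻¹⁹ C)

qvB = mv²/r ⇒ m = qBr/v.
m = (1×1.60×10^-19)(0.299)(0.0767) / (1.00×10^4) = 3.67×10^-25 kg = 221 u.

m ≈ 221 u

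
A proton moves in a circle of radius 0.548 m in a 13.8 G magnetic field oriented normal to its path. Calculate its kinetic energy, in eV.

K ≈ 27.4 eV

v = qBr/m = (1×1.60×10^-19)(1.38×10^-3)(0.548) / (1.67×10^-27) = 7.25×10^4 m/s.
K = ½mv² = 0.5·(1.67×10^-27)·(7.25×10^4)² = 4.38×10^-18 J = 27.4 eV.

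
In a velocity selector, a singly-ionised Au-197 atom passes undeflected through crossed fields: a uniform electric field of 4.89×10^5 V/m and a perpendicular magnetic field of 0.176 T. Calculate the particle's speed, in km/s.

v ≈ 2780 km/s

For zero net force, qE = qvB, so v = E/B.
v = (4.89×10^5) / (0.176) = 2.78×10^6 m/s.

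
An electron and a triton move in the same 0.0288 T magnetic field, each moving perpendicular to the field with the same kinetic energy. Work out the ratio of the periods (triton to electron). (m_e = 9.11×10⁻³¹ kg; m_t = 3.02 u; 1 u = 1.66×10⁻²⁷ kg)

ratio ≈ 5500

T = 2πm/(qB) is independent of speed, so T₂/T₁ = (m₂/q₂)/(m₁/q₁).
T_{triton}/T_{electron} = (5.01×10^-27/1e) / (9.11×10^-31/1e) = 5500.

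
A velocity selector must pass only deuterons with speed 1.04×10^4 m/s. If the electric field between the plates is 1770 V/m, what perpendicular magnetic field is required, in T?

B ≈ 0.170 T

qE = qvB ⇒ B = E/v = (1770) / (1.04×10^4) = 0.170 T.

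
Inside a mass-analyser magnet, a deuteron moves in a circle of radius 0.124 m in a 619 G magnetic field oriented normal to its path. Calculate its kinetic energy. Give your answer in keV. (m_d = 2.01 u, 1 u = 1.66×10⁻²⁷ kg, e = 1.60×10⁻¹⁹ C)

v = qBr/m = (1×1.60×10^-19)(0.0619)(0.124) / (3.34×10^-27) = 3.68×10^5 m/s.
K = ½mv² = 0.5·(3.34×10^-27)·(3.68×10^5)² = 2.26×10^-16 J = 1.41 keV.

K ≈ 1.41 keV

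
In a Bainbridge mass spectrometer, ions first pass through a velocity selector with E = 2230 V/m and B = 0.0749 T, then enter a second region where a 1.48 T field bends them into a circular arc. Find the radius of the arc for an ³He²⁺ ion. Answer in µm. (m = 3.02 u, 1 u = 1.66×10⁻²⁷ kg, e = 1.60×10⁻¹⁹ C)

r ≈ 315 µm

The selector passes v = E/B = 2230/0.0749 = 2.98×10^4 m/s.
In the deflection region, r = mv/(qB₂) = (5.01×10^-27)(2.98×10^4) / [(2×1.60×10^-19)(1.48)] = 3.15×10^-4 m.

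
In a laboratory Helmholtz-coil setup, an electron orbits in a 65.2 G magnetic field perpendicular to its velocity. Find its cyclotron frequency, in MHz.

f = qB/(2πm) = (1×1.60×10^-19)(6.52×10^-3) / [2π(9.11×10^-31)] = 1.82×10^8 Hz.

f ≈ 182 MHz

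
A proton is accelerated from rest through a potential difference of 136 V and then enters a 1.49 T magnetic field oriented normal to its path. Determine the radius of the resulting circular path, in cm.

r ≈ 0.113 cm

The kinetic energy gained is K = qV = (1×1.60×10^-19)(136) = 2.18×10^-17 J.
v = √(2K/m) = 1.61×10^5 m/s.
r = mv/(qB) = (1.67×10^-27)(1.61×10^5) / [(1×1.60×10^-19)(1.49)] = 1.13×10^-3 m.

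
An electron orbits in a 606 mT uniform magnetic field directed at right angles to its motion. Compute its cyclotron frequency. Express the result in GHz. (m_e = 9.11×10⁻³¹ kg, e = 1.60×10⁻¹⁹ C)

f = qB/(2πm) = (1×1.60×10^-19)(0.606) / [2π(9.11×10^-31)] = 1.69×10^10 Hz.

f ≈ 16.9 GHz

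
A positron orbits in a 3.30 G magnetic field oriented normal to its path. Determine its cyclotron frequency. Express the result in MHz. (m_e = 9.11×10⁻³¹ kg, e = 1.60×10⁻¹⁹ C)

f ≈ 9.22 MHz

f = qB/(2πm) = (1×1.60×10^-19)(3.30×10^-4) / [2π(9.11×10^-31)] = 9.22×10^6 Hz.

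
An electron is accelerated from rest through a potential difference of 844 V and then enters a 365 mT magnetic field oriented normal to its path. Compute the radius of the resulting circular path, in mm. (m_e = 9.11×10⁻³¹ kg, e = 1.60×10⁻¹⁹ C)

The kinetic energy gained is K = qV = (1×1.60×10^-19)(844) = 1.35×10^-16 J.
v = √(2K/m) = 1.72×10^7 m/s.
r = mv/(qB) = (9.11×10^-31)(1.72×10^7) / [(1×1.60×10^-19)(0.365)] = 2.69×10^-4 m.

r ≈ 0.269 mm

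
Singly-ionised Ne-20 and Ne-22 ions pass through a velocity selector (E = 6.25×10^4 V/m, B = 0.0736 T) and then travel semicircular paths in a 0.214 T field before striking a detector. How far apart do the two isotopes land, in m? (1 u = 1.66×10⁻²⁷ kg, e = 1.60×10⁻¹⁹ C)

Δd ≈ 0.165 m

Both emerge at v = E/B₁ = 8.49×10^5 m/s.
r = mv/(qB₂), so r₁ = 0.8234 m and r₂ = 0.9057 m, giving Δr = 0.0823 m.
After a semicircle each ion lands a diameter 2r from the entry slit, so the separation is 2Δr = 0.165 m.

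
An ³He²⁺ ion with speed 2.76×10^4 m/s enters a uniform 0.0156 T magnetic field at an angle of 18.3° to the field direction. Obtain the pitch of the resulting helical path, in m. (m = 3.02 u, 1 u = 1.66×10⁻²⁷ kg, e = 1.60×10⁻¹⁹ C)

pitch ≈ 0.165 m

The velocity component along B is v∥ = v cos18.3° = 2.62×10^4 m/s.
The cyclotron period T = 2πm/(qB) = 6.31×10^-6 s is set by m, q, B alone.
Pitch = v∥·T = (2.62×10^4)(6.31×10^-6) = 0.165 m.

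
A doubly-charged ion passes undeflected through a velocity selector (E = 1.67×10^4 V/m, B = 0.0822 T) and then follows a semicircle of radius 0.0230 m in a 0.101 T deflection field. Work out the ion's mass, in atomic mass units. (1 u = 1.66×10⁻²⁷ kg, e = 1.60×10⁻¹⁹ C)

m ≈ 2.20 u

v = E/B₁ = 2.03×10^5 m/s.
From r = mv/(qB₂), m = qB₂r/v = (2×1.60×10^-19)(0.101)(0.0230) / (2.03×10^5) = 3.66×10^-27 kg.
In atomic mass units: m = 3.66×10^-27 / 1.66×10^-27 = 2.20 u.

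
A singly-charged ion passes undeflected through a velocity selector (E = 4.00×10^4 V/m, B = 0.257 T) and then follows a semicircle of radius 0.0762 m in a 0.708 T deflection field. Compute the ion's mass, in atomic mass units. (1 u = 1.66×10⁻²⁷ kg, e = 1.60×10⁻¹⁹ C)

v = E/B₁ = 1.56×10^5 m/s.
From r = mv/(qB₂), m = qB₂r/v = (1×1.60×10^-19)(0.708)(0.0762) / (1.56×10^5) = 5.55×10^-26 kg.
In atomic mass units: m = 5.55×10^-26 / 1.66×10^-27 = 33.4 u.

m ≈ 33.4 u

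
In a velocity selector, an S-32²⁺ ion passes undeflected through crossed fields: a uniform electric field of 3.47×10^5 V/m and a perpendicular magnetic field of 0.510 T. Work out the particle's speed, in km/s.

For zero net force, qE = qvB, so v = E/B.
v = (3.47×10^5) / (0.510) = 6.80×10^5 m/s.

v ≈ 680 km/s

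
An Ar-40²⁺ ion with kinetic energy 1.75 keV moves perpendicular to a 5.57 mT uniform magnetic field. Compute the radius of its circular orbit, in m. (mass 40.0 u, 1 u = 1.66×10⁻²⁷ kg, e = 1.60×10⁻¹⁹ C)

Convert the energy: K = 1.75 keV = 2.80×10^-16 J.
v = √(2K/m) = √(2·2.80×10^-16/6.64×10^-26) = 9.18×10^4 m/s.
r = mv/(qB) = (6.64×10^-26)(9.18×10^4) / [(2×1.60×10^-19)(5.57×10^-3)] = 3.42 m.

r ≈ 3.42 m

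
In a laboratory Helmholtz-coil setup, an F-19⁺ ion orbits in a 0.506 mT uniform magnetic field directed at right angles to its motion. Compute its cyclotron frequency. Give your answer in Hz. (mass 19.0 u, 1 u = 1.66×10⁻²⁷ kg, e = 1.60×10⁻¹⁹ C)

f ≈ 409 Hz

f = qB/(2πm) = (1×1.60×10^-19)(5.06×10^-4) / [2π(3.15×10^-26)] = 409 Hz.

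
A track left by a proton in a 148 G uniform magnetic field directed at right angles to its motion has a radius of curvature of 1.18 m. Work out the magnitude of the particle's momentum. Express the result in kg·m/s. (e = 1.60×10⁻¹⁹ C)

Since qvB = mv²/r, the momentum p = mv = qBr.
p = (1×1.60×10^-19)(0.0148)(1.18) = 2.79×10^-21 kg·m/s.

p ≈ 2.79×10^-21 kg·m/s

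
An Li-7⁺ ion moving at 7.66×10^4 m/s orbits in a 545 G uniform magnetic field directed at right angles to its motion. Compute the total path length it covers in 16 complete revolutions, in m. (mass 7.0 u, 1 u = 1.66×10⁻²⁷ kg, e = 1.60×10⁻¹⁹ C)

r = mv/(qB) = 0.102 m, so one revolution covers 2πr = 0.641 m.
In 16 revolutions: L = 16·2πr = 10.3 m.

L ≈ 10.3 m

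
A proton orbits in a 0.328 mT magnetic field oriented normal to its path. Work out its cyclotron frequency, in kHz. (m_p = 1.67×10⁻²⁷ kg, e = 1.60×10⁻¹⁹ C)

f ≈ 5.00 kHz

f = qB/(2πm) = (1×1.60×10^-19)(3.28×10^-4) / [2π(1.67×10^-27)] = 5000 Hz.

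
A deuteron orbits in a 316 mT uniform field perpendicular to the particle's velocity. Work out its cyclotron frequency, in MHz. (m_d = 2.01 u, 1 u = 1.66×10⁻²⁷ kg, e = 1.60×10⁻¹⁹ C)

f = qB/(2πm) = (1×1.60×10^-19)(0.316) / [2π(3.34×10^-27)] = 2.41×10^6 Hz.

f ≈ 2.41 MHz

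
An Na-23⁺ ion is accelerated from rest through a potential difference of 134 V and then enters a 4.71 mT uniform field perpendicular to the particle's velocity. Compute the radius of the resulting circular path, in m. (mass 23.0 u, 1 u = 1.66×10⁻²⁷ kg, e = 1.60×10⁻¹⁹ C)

The kinetic energy gained is K = qV = (1×1.60×10^-19)(134) = 2.14×10^-17 J.
v = √(2K/m) = 3.35×10^4 m/s.
r = mv/(qB) = (3.82×10^-26)(3.35×10^4) / [(1×1.60×10^-19)(4.71×10^-3)] = 1.70 m.

r ≈ 1.70 m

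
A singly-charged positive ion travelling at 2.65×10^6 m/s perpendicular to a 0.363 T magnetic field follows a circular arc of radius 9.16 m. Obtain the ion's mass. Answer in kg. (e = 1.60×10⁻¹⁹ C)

qvB = mv²/r ⇒ m = qBr/v.
m = (1×1.60×10^-19)(0.363)(9.16) / (2.65×10^6) = 2.01×10^-25 kg.

m ≈ 2.01×10^-25 kg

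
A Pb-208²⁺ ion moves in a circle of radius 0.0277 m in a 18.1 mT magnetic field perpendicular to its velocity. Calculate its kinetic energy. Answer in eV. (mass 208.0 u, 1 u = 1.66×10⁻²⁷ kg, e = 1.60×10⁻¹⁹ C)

v = qBr/m = (2×1.60×10^-19)(0.0181)(0.0277) / (3.45×10^-25) = 465 m/s.
K = ½mv² = 0.5·(3.45×10^-25)·(465)² = 3.73×10^-20 J = 0.233 eV.

K ≈ 0.233 eV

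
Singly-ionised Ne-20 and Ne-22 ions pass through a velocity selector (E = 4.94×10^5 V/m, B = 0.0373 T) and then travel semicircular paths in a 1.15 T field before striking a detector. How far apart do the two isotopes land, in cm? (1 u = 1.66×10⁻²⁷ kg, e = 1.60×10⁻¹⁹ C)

Δd ≈ 47.8 cm

Both emerge at v = E/B₁ = 1.32×10^7 m/s.
r = mv/(qB₂), so r₁ = 2.390 m and r₂ = 2.629 m, giving Δr = 0.239 m.
After a semicircle each ion lands a diameter 2r from the entry slit, so the separation is 2Δr = 0.478 m.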